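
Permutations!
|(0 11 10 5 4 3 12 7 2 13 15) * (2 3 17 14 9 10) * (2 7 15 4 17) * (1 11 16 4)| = 55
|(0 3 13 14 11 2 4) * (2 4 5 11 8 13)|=|(0 3 2 5 11 4)(8 13 14)|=6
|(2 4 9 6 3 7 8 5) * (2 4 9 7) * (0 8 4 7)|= |(0 8 5 7 4)(2 9 6 3)|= 20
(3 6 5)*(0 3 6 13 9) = (0 3 13 9)(5 6) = [3, 1, 2, 13, 4, 6, 5, 7, 8, 0, 10, 11, 12, 9]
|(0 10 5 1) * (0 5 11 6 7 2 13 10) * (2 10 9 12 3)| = 20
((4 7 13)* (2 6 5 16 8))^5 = (16)(4 13 7) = ((2 6 5 16 8)(4 7 13))^5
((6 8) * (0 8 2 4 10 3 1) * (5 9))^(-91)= ((0 8 6 2 4 10 3 1)(5 9))^(-91)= (0 10 6 1 4 8 3 2)(5 9)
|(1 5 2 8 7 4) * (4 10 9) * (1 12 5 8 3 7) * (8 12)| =10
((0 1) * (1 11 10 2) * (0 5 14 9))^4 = ((0 11 10 2 1 5 14 9))^4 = (0 1)(2 9)(5 11)(10 14)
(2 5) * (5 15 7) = [0, 1, 15, 3, 4, 2, 6, 5, 8, 9, 10, 11, 12, 13, 14, 7] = (2 15 7 5)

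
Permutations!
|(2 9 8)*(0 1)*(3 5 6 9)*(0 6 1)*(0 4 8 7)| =10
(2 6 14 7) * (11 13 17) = (2 6 14 7)(11 13 17) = [0, 1, 6, 3, 4, 5, 14, 2, 8, 9, 10, 13, 12, 17, 7, 15, 16, 11]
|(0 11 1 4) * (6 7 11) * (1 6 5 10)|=|(0 5 10 1 4)(6 7 11)|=15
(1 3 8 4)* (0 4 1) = (0 4)(1 3 8) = [4, 3, 2, 8, 0, 5, 6, 7, 1]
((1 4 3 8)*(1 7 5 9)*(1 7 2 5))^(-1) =((1 4 3 8 2 5 9 7))^(-1) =(1 7 9 5 2 8 3 4)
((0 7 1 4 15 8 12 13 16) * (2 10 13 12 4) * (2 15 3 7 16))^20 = (16)(1 8 3)(2 13 10)(4 7 15) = ((0 16)(1 15 8 4 3 7)(2 10 13))^20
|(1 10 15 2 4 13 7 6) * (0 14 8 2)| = |(0 14 8 2 4 13 7 6 1 10 15)| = 11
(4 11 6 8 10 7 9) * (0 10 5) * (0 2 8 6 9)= (0 10 7)(2 8 5)(4 11 9)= [10, 1, 8, 3, 11, 2, 6, 0, 5, 4, 7, 9]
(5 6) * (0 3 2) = [3, 1, 0, 2, 4, 6, 5] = (0 3 2)(5 6)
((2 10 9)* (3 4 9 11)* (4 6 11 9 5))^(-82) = (2 9 10)(3 11 6)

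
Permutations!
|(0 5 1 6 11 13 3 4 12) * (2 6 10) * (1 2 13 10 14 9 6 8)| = 14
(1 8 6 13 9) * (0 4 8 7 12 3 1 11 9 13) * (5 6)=(13)(0 4 8 5 6)(1 7 12 3)(9 11)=[4, 7, 2, 1, 8, 6, 0, 12, 5, 11, 10, 9, 3, 13]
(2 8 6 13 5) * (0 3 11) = (0 3 11)(2 8 6 13 5) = [3, 1, 8, 11, 4, 2, 13, 7, 6, 9, 10, 0, 12, 5]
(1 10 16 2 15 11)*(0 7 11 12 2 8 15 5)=[7, 10, 5, 3, 4, 0, 6, 11, 15, 9, 16, 1, 2, 13, 14, 12, 8]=(0 7 11 1 10 16 8 15 12 2 5)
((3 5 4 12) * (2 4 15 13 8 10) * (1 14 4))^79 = ((1 14 4 12 3 5 15 13 8 10 2))^79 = (1 4 3 15 8 2 14 12 5 13 10)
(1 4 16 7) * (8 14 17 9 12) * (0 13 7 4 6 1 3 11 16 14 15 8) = (0 13 7 3 11 16 4 14 17 9 12)(1 6)(8 15) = [13, 6, 2, 11, 14, 5, 1, 3, 15, 12, 10, 16, 0, 7, 17, 8, 4, 9]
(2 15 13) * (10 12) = (2 15 13)(10 12) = [0, 1, 15, 3, 4, 5, 6, 7, 8, 9, 12, 11, 10, 2, 14, 13]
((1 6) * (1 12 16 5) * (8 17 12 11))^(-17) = (1 5 16 12 17 8 11 6)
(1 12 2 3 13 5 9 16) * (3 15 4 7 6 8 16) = (1 12 2 15 4 7 6 8 16)(3 13 5 9) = [0, 12, 15, 13, 7, 9, 8, 6, 16, 3, 10, 11, 2, 5, 14, 4, 1]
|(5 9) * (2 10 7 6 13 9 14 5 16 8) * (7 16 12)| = 20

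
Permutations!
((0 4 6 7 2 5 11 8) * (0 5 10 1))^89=((0 4 6 7 2 10 1)(5 11 8))^89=(0 10 7 4 1 2 6)(5 8 11)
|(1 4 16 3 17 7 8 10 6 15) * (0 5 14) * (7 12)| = 33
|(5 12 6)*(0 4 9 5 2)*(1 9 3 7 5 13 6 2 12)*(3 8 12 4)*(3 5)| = |(0 5 1 9 13 6 4 8 12 2)(3 7)| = 10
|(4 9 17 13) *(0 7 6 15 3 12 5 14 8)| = 36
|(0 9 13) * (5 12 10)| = 3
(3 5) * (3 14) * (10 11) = (3 5 14)(10 11) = [0, 1, 2, 5, 4, 14, 6, 7, 8, 9, 11, 10, 12, 13, 3]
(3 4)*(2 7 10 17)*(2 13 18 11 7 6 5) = [0, 1, 6, 4, 3, 2, 5, 10, 8, 9, 17, 7, 12, 18, 14, 15, 16, 13, 11] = (2 6 5)(3 4)(7 10 17 13 18 11)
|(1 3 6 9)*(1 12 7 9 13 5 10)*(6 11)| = |(1 3 11 6 13 5 10)(7 9 12)| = 21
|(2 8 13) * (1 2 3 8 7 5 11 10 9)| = |(1 2 7 5 11 10 9)(3 8 13)| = 21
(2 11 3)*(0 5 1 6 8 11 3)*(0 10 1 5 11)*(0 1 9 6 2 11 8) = [8, 2, 3, 11, 4, 5, 0, 7, 1, 6, 9, 10] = (0 8 1 2 3 11 10 9 6)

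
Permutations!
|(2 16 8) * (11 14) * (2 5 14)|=6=|(2 16 8 5 14 11)|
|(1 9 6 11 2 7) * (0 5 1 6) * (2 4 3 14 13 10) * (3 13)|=28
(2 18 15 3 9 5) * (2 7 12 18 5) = (2 5 7 12 18 15 3 9) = [0, 1, 5, 9, 4, 7, 6, 12, 8, 2, 10, 11, 18, 13, 14, 3, 16, 17, 15]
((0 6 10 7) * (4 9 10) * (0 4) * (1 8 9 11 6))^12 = (0 9 4)(1 10 11)(6 8 7)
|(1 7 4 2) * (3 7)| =5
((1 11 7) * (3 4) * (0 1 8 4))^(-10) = ((0 1 11 7 8 4 3))^(-10) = (0 8 1 4 11 3 7)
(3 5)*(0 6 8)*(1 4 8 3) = (0 6 3 5 1 4 8) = [6, 4, 2, 5, 8, 1, 3, 7, 0]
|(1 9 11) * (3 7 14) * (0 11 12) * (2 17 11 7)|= 10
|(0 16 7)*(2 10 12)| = 3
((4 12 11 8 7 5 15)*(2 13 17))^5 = ((2 13 17)(4 12 11 8 7 5 15))^5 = (2 17 13)(4 5 8 12 15 7 11)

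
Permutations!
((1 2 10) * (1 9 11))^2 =(1 10 11 2 9)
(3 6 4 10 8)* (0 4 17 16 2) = (0 4 10 8 3 6 17 16 2) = [4, 1, 0, 6, 10, 5, 17, 7, 3, 9, 8, 11, 12, 13, 14, 15, 2, 16]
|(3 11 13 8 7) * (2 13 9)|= 7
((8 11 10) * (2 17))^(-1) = (2 17)(8 10 11)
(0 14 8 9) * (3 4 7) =(0 14 8 9)(3 4 7) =[14, 1, 2, 4, 7, 5, 6, 3, 9, 0, 10, 11, 12, 13, 8]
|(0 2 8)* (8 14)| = 4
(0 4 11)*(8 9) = (0 4 11)(8 9) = [4, 1, 2, 3, 11, 5, 6, 7, 9, 8, 10, 0]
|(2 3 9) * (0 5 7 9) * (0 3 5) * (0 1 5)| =6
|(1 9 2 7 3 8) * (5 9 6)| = |(1 6 5 9 2 7 3 8)| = 8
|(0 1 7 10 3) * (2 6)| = |(0 1 7 10 3)(2 6)| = 10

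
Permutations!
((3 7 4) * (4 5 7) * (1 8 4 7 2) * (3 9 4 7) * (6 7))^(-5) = ((1 8 6 7 5 2)(4 9))^(-5) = (1 8 6 7 5 2)(4 9)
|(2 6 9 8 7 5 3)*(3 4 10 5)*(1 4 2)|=|(1 4 10 5 2 6 9 8 7 3)|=10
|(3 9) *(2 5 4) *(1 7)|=6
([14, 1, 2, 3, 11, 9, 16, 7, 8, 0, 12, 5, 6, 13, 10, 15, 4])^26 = (0 4 10 5 6)(9 16 14 11 12)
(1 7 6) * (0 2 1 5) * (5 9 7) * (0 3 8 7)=(0 2 1 5 3 8 7 6 9)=[2, 5, 1, 8, 4, 3, 9, 6, 7, 0]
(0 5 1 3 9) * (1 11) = [5, 3, 2, 9, 4, 11, 6, 7, 8, 0, 10, 1] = (0 5 11 1 3 9)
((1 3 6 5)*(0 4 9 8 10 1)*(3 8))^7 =(0 4 9 3 6 5)(1 8 10)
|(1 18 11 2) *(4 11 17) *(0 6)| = 6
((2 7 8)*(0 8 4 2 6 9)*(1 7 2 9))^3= (0 1 9 6 4 8 7)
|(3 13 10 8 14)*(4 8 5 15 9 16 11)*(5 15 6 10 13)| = 11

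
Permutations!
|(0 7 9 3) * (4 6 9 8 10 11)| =9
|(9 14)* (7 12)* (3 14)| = 6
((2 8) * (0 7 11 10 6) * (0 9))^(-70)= ((0 7 11 10 6 9)(2 8))^(-70)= (0 11 6)(7 10 9)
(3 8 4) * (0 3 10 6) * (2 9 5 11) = [3, 1, 9, 8, 10, 11, 0, 7, 4, 5, 6, 2] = (0 3 8 4 10 6)(2 9 5 11)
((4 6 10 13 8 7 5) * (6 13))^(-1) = ((4 13 8 7 5)(6 10))^(-1) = (4 5 7 8 13)(6 10)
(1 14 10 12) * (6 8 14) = [0, 6, 2, 3, 4, 5, 8, 7, 14, 9, 12, 11, 1, 13, 10] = (1 6 8 14 10 12)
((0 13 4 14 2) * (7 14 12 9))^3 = (0 12 14 13 9 2 4 7)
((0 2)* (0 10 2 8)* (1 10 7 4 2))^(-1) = (0 8)(1 10)(2 4 7)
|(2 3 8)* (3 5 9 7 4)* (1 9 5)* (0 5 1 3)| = |(0 5 1 9 7 4)(2 3 8)| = 6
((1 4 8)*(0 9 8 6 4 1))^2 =((0 9 8)(4 6))^2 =(0 8 9)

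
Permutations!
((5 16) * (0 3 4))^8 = ((0 3 4)(5 16))^8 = (16)(0 4 3)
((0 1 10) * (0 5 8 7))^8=(0 10 8)(1 5 7)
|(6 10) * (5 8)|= |(5 8)(6 10)|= 2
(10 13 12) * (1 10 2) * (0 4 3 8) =(0 4 3 8)(1 10 13 12 2) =[4, 10, 1, 8, 3, 5, 6, 7, 0, 9, 13, 11, 2, 12]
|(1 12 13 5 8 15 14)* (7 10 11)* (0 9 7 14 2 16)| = |(0 9 7 10 11 14 1 12 13 5 8 15 2 16)| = 14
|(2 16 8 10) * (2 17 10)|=6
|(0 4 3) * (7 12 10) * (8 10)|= 12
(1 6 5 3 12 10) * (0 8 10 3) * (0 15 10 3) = (0 8 3 12)(1 6 5 15 10) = [8, 6, 2, 12, 4, 15, 5, 7, 3, 9, 1, 11, 0, 13, 14, 10]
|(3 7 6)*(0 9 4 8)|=12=|(0 9 4 8)(3 7 6)|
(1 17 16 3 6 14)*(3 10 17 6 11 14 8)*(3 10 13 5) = (1 6 8 10 17 16 13 5 3 11 14) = [0, 6, 2, 11, 4, 3, 8, 7, 10, 9, 17, 14, 12, 5, 1, 15, 13, 16]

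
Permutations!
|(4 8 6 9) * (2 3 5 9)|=7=|(2 3 5 9 4 8 6)|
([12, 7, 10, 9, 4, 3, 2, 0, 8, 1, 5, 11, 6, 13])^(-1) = [7, 9, 6, 5, 4, 10, 12, 1, 8, 3, 2, 11, 0, 13]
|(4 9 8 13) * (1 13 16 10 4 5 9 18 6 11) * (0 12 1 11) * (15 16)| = 13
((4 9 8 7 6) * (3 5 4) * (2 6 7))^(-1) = ((2 6 3 5 4 9 8))^(-1) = (2 8 9 4 5 3 6)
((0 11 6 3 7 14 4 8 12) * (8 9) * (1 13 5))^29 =(0 12 8 9 4 14 7 3 6 11)(1 5 13)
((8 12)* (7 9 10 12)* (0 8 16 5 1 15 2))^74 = ((0 8 7 9 10 12 16 5 1 15 2))^74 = (0 1 12 7 2 5 10 8 15 16 9)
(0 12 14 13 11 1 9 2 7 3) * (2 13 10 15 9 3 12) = (0 2 7 12 14 10 15 9 13 11 1 3) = [2, 3, 7, 0, 4, 5, 6, 12, 8, 13, 15, 1, 14, 11, 10, 9]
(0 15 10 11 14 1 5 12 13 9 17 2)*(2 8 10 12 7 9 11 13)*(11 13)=(0 15 12 2)(1 5 7 9 17 8 10 11 14)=[15, 5, 0, 3, 4, 7, 6, 9, 10, 17, 11, 14, 2, 13, 1, 12, 16, 8]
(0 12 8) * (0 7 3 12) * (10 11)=(3 12 8 7)(10 11)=[0, 1, 2, 12, 4, 5, 6, 3, 7, 9, 11, 10, 8]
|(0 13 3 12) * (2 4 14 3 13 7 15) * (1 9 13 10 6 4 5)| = |(0 7 15 2 5 1 9 13 10 6 4 14 3 12)| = 14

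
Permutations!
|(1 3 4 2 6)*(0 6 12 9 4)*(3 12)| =8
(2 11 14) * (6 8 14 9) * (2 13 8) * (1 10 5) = (1 10 5)(2 11 9 6)(8 14 13) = [0, 10, 11, 3, 4, 1, 2, 7, 14, 6, 5, 9, 12, 8, 13]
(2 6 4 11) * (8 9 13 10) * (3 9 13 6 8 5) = (2 8 13 10 5 3 9 6 4 11) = [0, 1, 8, 9, 11, 3, 4, 7, 13, 6, 5, 2, 12, 10]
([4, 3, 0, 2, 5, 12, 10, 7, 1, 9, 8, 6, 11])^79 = (0 5 11 10 1 2 4 12 6 8 3)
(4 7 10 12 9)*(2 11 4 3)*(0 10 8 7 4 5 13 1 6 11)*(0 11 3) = (0 10 12 9)(1 6 3 2 11 5 13)(7 8) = [10, 6, 11, 2, 4, 13, 3, 8, 7, 0, 12, 5, 9, 1]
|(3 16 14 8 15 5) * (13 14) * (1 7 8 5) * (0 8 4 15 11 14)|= |(0 8 11 14 5 3 16 13)(1 7 4 15)|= 8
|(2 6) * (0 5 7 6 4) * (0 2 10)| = 10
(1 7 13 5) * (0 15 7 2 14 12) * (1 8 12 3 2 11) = (0 15 7 13 5 8 12)(1 11)(2 14 3) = [15, 11, 14, 2, 4, 8, 6, 13, 12, 9, 10, 1, 0, 5, 3, 7]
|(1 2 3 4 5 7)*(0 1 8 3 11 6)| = 5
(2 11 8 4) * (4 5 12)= (2 11 8 5 12 4)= [0, 1, 11, 3, 2, 12, 6, 7, 5, 9, 10, 8, 4]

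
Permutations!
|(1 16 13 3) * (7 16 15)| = 6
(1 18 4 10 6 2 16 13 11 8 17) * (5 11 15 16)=[0, 18, 5, 3, 10, 11, 2, 7, 17, 9, 6, 8, 12, 15, 14, 16, 13, 1, 4]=(1 18 4 10 6 2 5 11 8 17)(13 15 16)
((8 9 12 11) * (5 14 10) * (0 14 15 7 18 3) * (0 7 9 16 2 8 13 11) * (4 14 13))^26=(0 5 11 9 14)(2 16 8)(3 18 7)(4 12 10 13 15)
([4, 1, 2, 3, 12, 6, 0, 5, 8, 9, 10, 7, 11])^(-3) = (0 7 4 5 12 6 11)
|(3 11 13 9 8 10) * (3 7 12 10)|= 15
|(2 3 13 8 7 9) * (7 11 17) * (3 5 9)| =6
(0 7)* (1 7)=(0 1 7)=[1, 7, 2, 3, 4, 5, 6, 0]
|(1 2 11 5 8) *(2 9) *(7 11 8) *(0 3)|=|(0 3)(1 9 2 8)(5 7 11)|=12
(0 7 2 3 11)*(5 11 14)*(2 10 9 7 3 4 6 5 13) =(0 3 14 13 2 4 6 5 11)(7 10 9) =[3, 1, 4, 14, 6, 11, 5, 10, 8, 7, 9, 0, 12, 2, 13]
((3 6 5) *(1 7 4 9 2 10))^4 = ((1 7 4 9 2 10)(3 6 5))^4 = (1 2 4)(3 6 5)(7 10 9)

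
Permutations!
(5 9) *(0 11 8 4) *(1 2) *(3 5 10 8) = (0 11 3 5 9 10 8 4)(1 2) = [11, 2, 1, 5, 0, 9, 6, 7, 4, 10, 8, 3]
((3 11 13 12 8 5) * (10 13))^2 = ((3 11 10 13 12 8 5))^2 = (3 10 12 5 11 13 8)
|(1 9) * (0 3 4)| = |(0 3 4)(1 9)| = 6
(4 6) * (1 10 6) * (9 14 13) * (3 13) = (1 10 6 4)(3 13 9 14) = [0, 10, 2, 13, 1, 5, 4, 7, 8, 14, 6, 11, 12, 9, 3]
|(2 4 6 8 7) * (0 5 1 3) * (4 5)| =9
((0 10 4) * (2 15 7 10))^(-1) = ((0 2 15 7 10 4))^(-1) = (0 4 10 7 15 2)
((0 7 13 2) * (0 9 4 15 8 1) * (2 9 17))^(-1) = (0 1 8 15 4 9 13 7)(2 17)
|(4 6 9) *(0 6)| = 4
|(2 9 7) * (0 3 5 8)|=|(0 3 5 8)(2 9 7)|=12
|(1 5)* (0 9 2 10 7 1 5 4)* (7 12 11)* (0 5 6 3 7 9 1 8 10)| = 13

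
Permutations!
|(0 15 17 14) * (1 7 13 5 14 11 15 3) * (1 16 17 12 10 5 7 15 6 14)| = |(0 3 16 17 11 6 14)(1 15 12 10 5)(7 13)| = 70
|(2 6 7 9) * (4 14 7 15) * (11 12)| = 14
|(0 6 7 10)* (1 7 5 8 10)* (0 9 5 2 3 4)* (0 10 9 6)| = |(1 7)(2 3 4 10 6)(5 8 9)| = 30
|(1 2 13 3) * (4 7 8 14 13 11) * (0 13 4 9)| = |(0 13 3 1 2 11 9)(4 7 8 14)| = 28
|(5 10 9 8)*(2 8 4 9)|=4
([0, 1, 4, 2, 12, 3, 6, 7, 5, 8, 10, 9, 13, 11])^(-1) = (2 3 5 8 9 11 13 12 4)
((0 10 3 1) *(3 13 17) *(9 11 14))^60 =(17)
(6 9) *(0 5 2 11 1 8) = (0 5 2 11 1 8)(6 9) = [5, 8, 11, 3, 4, 2, 9, 7, 0, 6, 10, 1]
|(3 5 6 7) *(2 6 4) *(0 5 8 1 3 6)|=12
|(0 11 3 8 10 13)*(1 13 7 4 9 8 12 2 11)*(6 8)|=|(0 1 13)(2 11 3 12)(4 9 6 8 10 7)|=12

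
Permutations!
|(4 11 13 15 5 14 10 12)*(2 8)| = 8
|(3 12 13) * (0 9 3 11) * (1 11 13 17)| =7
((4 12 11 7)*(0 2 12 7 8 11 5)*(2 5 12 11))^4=(12)(2 11 8)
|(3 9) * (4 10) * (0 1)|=|(0 1)(3 9)(4 10)|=2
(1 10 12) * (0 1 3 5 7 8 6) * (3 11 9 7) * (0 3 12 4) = [1, 10, 2, 5, 0, 12, 3, 8, 6, 7, 4, 9, 11] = (0 1 10 4)(3 5 12 11 9 7 8 6)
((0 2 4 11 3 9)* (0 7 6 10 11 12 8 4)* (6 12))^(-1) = ((0 2)(3 9 7 12 8 4 6 10 11))^(-1) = (0 2)(3 11 10 6 4 8 12 7 9)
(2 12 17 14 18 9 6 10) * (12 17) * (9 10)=(2 17 14 18 10)(6 9)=[0, 1, 17, 3, 4, 5, 9, 7, 8, 6, 2, 11, 12, 13, 18, 15, 16, 14, 10]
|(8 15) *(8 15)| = 1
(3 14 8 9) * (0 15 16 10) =(0 15 16 10)(3 14 8 9) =[15, 1, 2, 14, 4, 5, 6, 7, 9, 3, 0, 11, 12, 13, 8, 16, 10]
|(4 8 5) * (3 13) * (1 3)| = |(1 3 13)(4 8 5)| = 3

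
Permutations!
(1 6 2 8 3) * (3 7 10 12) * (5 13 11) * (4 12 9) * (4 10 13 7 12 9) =(1 6 2 8 12 3)(4 9 10)(5 7 13 11) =[0, 6, 8, 1, 9, 7, 2, 13, 12, 10, 4, 5, 3, 11]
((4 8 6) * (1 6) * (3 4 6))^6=((1 3 4 8))^6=(1 4)(3 8)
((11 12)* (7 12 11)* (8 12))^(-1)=(7 12 8)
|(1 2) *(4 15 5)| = 6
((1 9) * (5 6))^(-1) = (1 9)(5 6)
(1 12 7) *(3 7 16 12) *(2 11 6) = (1 3 7)(2 11 6)(12 16) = [0, 3, 11, 7, 4, 5, 2, 1, 8, 9, 10, 6, 16, 13, 14, 15, 12]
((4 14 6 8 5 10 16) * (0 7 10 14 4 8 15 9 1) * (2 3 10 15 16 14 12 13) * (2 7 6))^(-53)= ((0 6 16 8 5 12 13 7 15 9 1)(2 3 10 14))^(-53)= (0 16 5 13 15 1 6 8 12 7 9)(2 14 10 3)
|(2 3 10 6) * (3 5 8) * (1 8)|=|(1 8 3 10 6 2 5)|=7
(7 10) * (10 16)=(7 16 10)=[0, 1, 2, 3, 4, 5, 6, 16, 8, 9, 7, 11, 12, 13, 14, 15, 10]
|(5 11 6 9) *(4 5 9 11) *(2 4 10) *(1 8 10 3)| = 14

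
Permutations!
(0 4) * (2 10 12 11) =(0 4)(2 10 12 11) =[4, 1, 10, 3, 0, 5, 6, 7, 8, 9, 12, 2, 11]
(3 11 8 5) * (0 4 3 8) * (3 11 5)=(0 4 11)(3 5 8)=[4, 1, 2, 5, 11, 8, 6, 7, 3, 9, 10, 0]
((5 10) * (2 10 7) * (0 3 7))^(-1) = ((0 3 7 2 10 5))^(-1) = (0 5 10 2 7 3)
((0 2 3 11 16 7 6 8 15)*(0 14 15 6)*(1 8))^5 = (0 7 16 11 3 2)(1 6 8)(14 15)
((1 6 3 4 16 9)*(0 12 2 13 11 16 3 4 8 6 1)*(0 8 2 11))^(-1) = (0 13 2 3 4 6 8 9 16 11 12)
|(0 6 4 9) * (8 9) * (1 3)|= 10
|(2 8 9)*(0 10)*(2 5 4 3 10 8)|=7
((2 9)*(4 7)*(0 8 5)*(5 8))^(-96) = (9)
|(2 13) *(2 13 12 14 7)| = |(2 12 14 7)| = 4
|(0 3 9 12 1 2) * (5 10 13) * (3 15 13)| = 10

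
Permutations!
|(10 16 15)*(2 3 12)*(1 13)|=6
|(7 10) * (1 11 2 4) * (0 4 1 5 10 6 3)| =|(0 4 5 10 7 6 3)(1 11 2)| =21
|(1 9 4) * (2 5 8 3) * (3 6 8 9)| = |(1 3 2 5 9 4)(6 8)| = 6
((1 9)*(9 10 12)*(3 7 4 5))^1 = ((1 10 12 9)(3 7 4 5))^1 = (1 10 12 9)(3 7 4 5)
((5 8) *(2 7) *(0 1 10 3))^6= ((0 1 10 3)(2 7)(5 8))^6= (0 10)(1 3)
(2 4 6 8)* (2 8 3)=(8)(2 4 6 3)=[0, 1, 4, 2, 6, 5, 3, 7, 8]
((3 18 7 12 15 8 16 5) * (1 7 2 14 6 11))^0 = (18)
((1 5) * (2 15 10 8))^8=((1 5)(2 15 10 8))^8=(15)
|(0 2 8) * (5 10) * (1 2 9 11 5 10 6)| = 8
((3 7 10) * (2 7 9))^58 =((2 7 10 3 9))^58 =(2 3 7 9 10)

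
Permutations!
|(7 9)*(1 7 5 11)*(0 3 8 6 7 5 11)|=|(0 3 8 6 7 9 11 1 5)|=9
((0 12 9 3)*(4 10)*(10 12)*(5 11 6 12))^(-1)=(0 3 9 12 6 11 5 4 10)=((0 10 4 5 11 6 12 9 3))^(-1)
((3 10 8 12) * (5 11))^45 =(3 10 8 12)(5 11)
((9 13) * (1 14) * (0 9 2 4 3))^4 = ((0 9 13 2 4 3)(1 14))^4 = (14)(0 4 13)(2 9 3)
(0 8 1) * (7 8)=(0 7 8 1)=[7, 0, 2, 3, 4, 5, 6, 8, 1]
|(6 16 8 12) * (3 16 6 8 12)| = |(3 16 12 8)| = 4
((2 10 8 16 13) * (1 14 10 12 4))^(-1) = (1 4 12 2 13 16 8 10 14)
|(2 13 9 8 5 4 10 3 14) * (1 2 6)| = 11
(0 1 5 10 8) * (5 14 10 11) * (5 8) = [1, 14, 2, 3, 4, 11, 6, 7, 0, 9, 5, 8, 12, 13, 10] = (0 1 14 10 5 11 8)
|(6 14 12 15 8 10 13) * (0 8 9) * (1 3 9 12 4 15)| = |(0 8 10 13 6 14 4 15 12 1 3 9)| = 12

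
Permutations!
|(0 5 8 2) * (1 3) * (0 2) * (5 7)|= 4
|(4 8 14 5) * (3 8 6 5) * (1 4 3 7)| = |(1 4 6 5 3 8 14 7)| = 8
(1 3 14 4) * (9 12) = [0, 3, 2, 14, 1, 5, 6, 7, 8, 12, 10, 11, 9, 13, 4] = (1 3 14 4)(9 12)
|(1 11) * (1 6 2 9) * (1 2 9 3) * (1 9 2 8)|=7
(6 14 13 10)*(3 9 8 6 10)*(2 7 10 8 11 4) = [0, 1, 7, 9, 2, 5, 14, 10, 6, 11, 8, 4, 12, 3, 13] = (2 7 10 8 6 14 13 3 9 11 4)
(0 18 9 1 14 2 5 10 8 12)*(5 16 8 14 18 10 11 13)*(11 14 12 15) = (0 10 12)(1 18 9)(2 16 8 15 11 13 5 14) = [10, 18, 16, 3, 4, 14, 6, 7, 15, 1, 12, 13, 0, 5, 2, 11, 8, 17, 9]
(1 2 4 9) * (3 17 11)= (1 2 4 9)(3 17 11)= [0, 2, 4, 17, 9, 5, 6, 7, 8, 1, 10, 3, 12, 13, 14, 15, 16, 11]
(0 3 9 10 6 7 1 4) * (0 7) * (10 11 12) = [3, 4, 2, 9, 7, 5, 0, 1, 8, 11, 6, 12, 10] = (0 3 9 11 12 10 6)(1 4 7)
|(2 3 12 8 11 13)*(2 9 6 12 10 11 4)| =|(2 3 10 11 13 9 6 12 8 4)| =10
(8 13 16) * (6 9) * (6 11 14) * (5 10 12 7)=(5 10 12 7)(6 9 11 14)(8 13 16)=[0, 1, 2, 3, 4, 10, 9, 5, 13, 11, 12, 14, 7, 16, 6, 15, 8]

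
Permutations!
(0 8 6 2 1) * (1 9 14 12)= (0 8 6 2 9 14 12 1)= [8, 0, 9, 3, 4, 5, 2, 7, 6, 14, 10, 11, 1, 13, 12]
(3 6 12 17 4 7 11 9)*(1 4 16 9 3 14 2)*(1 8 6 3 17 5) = [0, 4, 8, 3, 7, 1, 12, 11, 6, 14, 10, 17, 5, 13, 2, 15, 9, 16] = (1 4 7 11 17 16 9 14 2 8 6 12 5)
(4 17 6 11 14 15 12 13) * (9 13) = (4 17 6 11 14 15 12 9 13) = [0, 1, 2, 3, 17, 5, 11, 7, 8, 13, 10, 14, 9, 4, 15, 12, 16, 6]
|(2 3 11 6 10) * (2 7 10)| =|(2 3 11 6)(7 10)| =4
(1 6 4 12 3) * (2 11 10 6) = (1 2 11 10 6 4 12 3) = [0, 2, 11, 1, 12, 5, 4, 7, 8, 9, 6, 10, 3]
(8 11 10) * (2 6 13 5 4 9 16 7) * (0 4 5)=(0 4 9 16 7 2 6 13)(8 11 10)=[4, 1, 6, 3, 9, 5, 13, 2, 11, 16, 8, 10, 12, 0, 14, 15, 7]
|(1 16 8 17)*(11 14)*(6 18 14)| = 4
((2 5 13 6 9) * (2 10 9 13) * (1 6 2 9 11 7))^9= ((1 6 13 2 5 9 10 11 7))^9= (13)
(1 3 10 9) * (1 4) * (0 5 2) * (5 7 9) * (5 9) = (0 7 5 2)(1 3 10 9 4) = [7, 3, 0, 10, 1, 2, 6, 5, 8, 4, 9]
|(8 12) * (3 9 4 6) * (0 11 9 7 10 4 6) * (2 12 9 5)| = 12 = |(0 11 5 2 12 8 9 6 3 7 10 4)|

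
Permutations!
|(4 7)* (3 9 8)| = 6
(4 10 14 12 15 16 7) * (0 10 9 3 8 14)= (0 10)(3 8 14 12 15 16 7 4 9)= [10, 1, 2, 8, 9, 5, 6, 4, 14, 3, 0, 11, 15, 13, 12, 16, 7]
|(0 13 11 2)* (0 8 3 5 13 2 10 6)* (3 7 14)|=11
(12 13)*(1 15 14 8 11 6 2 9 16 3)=[0, 15, 9, 1, 4, 5, 2, 7, 11, 16, 10, 6, 13, 12, 8, 14, 3]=(1 15 14 8 11 6 2 9 16 3)(12 13)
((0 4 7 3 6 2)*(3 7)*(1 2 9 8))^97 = (0 4 3 6 9 8 1 2)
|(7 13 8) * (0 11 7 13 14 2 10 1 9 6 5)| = |(0 11 7 14 2 10 1 9 6 5)(8 13)| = 10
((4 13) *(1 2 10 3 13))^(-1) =(1 4 13 3 10 2)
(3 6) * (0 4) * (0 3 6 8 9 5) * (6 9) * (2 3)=(0 4 2 3 8 6 9 5)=[4, 1, 3, 8, 2, 0, 9, 7, 6, 5]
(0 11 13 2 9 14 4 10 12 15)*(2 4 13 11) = (0 2 9 14 13 4 10 12 15) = [2, 1, 9, 3, 10, 5, 6, 7, 8, 14, 12, 11, 15, 4, 13, 0]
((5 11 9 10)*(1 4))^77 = (1 4)(5 11 9 10)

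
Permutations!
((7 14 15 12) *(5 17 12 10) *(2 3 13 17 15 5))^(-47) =(2 17 14 10 13 7 15 3 12 5)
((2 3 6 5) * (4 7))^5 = (2 3 6 5)(4 7)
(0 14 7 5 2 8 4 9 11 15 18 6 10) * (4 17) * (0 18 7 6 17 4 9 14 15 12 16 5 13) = (0 15 7 13)(2 8 4 14 6 10 18 17 9 11 12 16 5) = [15, 1, 8, 3, 14, 2, 10, 13, 4, 11, 18, 12, 16, 0, 6, 7, 5, 9, 17]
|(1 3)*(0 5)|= 2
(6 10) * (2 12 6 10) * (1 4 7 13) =(1 4 7 13)(2 12 6) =[0, 4, 12, 3, 7, 5, 2, 13, 8, 9, 10, 11, 6, 1]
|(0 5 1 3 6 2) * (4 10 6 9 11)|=|(0 5 1 3 9 11 4 10 6 2)|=10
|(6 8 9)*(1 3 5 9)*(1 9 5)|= 6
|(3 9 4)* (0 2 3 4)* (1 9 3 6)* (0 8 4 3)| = |(0 2 6 1 9 8 4 3)| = 8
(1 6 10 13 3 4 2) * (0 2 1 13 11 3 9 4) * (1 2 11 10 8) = [11, 6, 13, 0, 2, 5, 8, 7, 1, 4, 10, 3, 12, 9] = (0 11 3)(1 6 8)(2 13 9 4)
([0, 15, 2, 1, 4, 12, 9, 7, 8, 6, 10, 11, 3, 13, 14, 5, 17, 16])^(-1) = [0, 3, 2, 12, 4, 15, 9, 7, 8, 6, 10, 11, 5, 13, 14, 1, 17, 16]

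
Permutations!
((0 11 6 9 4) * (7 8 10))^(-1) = ((0 11 6 9 4)(7 8 10))^(-1) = (0 4 9 6 11)(7 10 8)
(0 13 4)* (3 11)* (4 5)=(0 13 5 4)(3 11)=[13, 1, 2, 11, 0, 4, 6, 7, 8, 9, 10, 3, 12, 5]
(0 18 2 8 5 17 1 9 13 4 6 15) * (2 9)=(0 18 9 13 4 6 15)(1 2 8 5 17)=[18, 2, 8, 3, 6, 17, 15, 7, 5, 13, 10, 11, 12, 4, 14, 0, 16, 1, 9]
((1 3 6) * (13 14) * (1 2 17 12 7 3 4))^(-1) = ((1 4)(2 17 12 7 3 6)(13 14))^(-1) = (1 4)(2 6 3 7 12 17)(13 14)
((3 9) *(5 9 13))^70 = (3 5)(9 13)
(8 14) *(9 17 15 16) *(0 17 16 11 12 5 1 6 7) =[17, 6, 2, 3, 4, 1, 7, 0, 14, 16, 10, 12, 5, 13, 8, 11, 9, 15] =(0 17 15 11 12 5 1 6 7)(8 14)(9 16)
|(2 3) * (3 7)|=3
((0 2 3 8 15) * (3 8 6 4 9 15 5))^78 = ((0 2 8 5 3 6 4 9 15))^78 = (0 4 5)(2 9 3)(6 8 15)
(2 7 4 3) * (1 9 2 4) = [0, 9, 7, 4, 3, 5, 6, 1, 8, 2] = (1 9 2 7)(3 4)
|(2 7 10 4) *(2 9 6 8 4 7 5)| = 4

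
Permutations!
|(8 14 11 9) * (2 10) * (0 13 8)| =|(0 13 8 14 11 9)(2 10)| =6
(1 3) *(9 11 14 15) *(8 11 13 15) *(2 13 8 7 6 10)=(1 3)(2 13 15 9 8 11 14 7 6 10)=[0, 3, 13, 1, 4, 5, 10, 6, 11, 8, 2, 14, 12, 15, 7, 9]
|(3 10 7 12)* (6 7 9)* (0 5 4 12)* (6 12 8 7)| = |(0 5 4 8 7)(3 10 9 12)| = 20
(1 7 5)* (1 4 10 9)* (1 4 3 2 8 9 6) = (1 7 5 3 2 8 9 4 10 6) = [0, 7, 8, 2, 10, 3, 1, 5, 9, 4, 6]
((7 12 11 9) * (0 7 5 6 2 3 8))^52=(0 12 9 6 3)(2 8 7 11 5)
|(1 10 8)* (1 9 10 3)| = 6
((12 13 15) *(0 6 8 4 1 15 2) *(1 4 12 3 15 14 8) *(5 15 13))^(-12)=(0 2 13 3 15 5 12 8 14 1 6)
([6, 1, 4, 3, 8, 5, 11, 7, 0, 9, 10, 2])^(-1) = [8, 1, 11, 3, 2, 5, 0, 7, 4, 9, 10, 6]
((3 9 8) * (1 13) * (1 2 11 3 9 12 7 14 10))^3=((1 13 2 11 3 12 7 14 10)(8 9))^3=(1 11 7)(2 12 10)(3 14 13)(8 9)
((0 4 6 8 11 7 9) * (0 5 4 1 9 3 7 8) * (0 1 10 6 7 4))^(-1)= (0 5 9 1 6 10)(3 7 4)(8 11)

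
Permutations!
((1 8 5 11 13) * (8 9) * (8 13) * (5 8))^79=(1 9 13)(5 11)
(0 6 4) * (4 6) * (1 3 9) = [4, 3, 2, 9, 0, 5, 6, 7, 8, 1] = (0 4)(1 3 9)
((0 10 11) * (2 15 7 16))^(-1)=(0 11 10)(2 16 7 15)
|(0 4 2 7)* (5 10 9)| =|(0 4 2 7)(5 10 9)| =12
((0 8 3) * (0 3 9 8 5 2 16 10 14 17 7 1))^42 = ((0 5 2 16 10 14 17 7 1)(8 9))^42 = (0 17 16)(1 14 2)(5 7 10)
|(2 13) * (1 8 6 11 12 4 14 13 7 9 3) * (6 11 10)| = 22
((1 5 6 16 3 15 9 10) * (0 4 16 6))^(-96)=((0 4 16 3 15 9 10 1 5))^(-96)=(0 3 10)(1 4 15)(5 16 9)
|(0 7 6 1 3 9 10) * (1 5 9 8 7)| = |(0 1 3 8 7 6 5 9 10)| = 9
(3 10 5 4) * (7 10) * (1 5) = (1 5 4 3 7 10) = [0, 5, 2, 7, 3, 4, 6, 10, 8, 9, 1]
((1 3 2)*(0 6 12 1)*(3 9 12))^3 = ((0 6 3 2)(1 9 12))^3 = (12)(0 2 3 6)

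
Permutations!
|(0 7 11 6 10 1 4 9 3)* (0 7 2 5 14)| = 8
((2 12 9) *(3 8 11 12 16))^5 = ((2 16 3 8 11 12 9))^5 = (2 12 8 16 9 11 3)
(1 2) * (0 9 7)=(0 9 7)(1 2)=[9, 2, 1, 3, 4, 5, 6, 0, 8, 7]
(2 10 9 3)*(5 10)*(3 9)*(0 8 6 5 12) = (0 8 6 5 10 3 2 12) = [8, 1, 12, 2, 4, 10, 5, 7, 6, 9, 3, 11, 0]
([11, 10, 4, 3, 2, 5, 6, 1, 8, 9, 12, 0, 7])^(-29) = (0 11)(1 7 12 10)(2 4)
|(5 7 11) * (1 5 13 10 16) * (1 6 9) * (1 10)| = 20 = |(1 5 7 11 13)(6 9 10 16)|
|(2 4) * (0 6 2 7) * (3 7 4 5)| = |(0 6 2 5 3 7)| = 6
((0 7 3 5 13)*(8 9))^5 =(13)(8 9)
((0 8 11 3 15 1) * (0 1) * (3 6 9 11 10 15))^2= ((0 8 10 15)(6 9 11))^2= (0 10)(6 11 9)(8 15)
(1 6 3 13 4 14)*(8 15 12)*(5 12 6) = (1 5 12 8 15 6 3 13 4 14) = [0, 5, 2, 13, 14, 12, 3, 7, 15, 9, 10, 11, 8, 4, 1, 6]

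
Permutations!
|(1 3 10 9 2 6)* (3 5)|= |(1 5 3 10 9 2 6)|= 7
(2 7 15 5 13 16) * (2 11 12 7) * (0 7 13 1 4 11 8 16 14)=(0 7 15 5 1 4 11 12 13 14)(8 16)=[7, 4, 2, 3, 11, 1, 6, 15, 16, 9, 10, 12, 13, 14, 0, 5, 8]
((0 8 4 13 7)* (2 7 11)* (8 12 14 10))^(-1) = (0 7 2 11 13 4 8 10 14 12)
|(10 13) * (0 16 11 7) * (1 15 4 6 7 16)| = 6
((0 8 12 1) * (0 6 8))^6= ((1 6 8 12))^6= (1 8)(6 12)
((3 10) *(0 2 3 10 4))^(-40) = ((10)(0 2 3 4))^(-40) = (10)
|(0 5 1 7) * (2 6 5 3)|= 7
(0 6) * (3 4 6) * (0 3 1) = (0 1)(3 4 6) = [1, 0, 2, 4, 6, 5, 3]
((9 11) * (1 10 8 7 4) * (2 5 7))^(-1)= (1 4 7 5 2 8 10)(9 11)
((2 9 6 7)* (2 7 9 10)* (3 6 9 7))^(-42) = (10)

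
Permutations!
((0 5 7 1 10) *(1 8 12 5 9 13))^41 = (0 9 13 1 10)(5 7 8 12)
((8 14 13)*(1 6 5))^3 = (14)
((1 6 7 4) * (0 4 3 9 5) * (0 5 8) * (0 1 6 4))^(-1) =(1 8 9 3 7 6 4)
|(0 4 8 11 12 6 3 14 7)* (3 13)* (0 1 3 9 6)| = 60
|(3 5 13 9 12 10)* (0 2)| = |(0 2)(3 5 13 9 12 10)| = 6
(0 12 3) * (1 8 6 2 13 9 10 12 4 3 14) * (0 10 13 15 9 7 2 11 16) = (0 4 3 10 12 14 1 8 6 11 16)(2 15 9 13 7) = [4, 8, 15, 10, 3, 5, 11, 2, 6, 13, 12, 16, 14, 7, 1, 9, 0]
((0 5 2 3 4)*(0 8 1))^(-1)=(0 1 8 4 3 2 5)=((0 5 2 3 4 8 1))^(-1)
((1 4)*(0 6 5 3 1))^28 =((0 6 5 3 1 4))^28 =(0 1 5)(3 6 4)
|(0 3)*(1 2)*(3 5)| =6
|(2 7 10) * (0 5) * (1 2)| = 4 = |(0 5)(1 2 7 10)|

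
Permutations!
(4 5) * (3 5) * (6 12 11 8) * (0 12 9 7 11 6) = (0 12 6 9 7 11 8)(3 5 4) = [12, 1, 2, 5, 3, 4, 9, 11, 0, 7, 10, 8, 6]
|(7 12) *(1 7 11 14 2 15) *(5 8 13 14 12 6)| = 18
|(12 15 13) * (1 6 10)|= 3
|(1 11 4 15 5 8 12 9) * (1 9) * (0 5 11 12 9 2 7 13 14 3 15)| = |(0 5 8 9 2 7 13 14 3 15 11 4)(1 12)| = 12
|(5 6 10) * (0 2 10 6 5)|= |(0 2 10)|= 3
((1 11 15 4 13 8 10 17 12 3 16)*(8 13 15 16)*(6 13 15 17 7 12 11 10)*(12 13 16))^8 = (1 12 13 6 17 10 3 15 16 11 7 8 4)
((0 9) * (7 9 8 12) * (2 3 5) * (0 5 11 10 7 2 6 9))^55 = (0 7 10 11 3 2 12 8)(5 6 9)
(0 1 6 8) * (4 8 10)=(0 1 6 10 4 8)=[1, 6, 2, 3, 8, 5, 10, 7, 0, 9, 4]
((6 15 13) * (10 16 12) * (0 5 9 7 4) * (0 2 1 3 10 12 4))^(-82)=(0 9)(1 10 4)(2 3 16)(5 7)(6 13 15)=((0 5 9 7)(1 3 10 16 4 2)(6 15 13))^(-82)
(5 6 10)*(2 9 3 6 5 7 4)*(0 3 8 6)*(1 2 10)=(0 3)(1 2 9 8 6)(4 10 7)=[3, 2, 9, 0, 10, 5, 1, 4, 6, 8, 7]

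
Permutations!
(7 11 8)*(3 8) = [0, 1, 2, 8, 4, 5, 6, 11, 7, 9, 10, 3] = (3 8 7 11)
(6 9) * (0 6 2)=(0 6 9 2)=[6, 1, 0, 3, 4, 5, 9, 7, 8, 2]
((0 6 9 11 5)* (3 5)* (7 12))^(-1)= ((0 6 9 11 3 5)(7 12))^(-1)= (0 5 3 11 9 6)(7 12)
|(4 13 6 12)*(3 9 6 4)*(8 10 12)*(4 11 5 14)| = 30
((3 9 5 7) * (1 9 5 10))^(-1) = ((1 9 10)(3 5 7))^(-1) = (1 10 9)(3 7 5)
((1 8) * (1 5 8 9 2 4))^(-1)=((1 9 2 4)(5 8))^(-1)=(1 4 2 9)(5 8)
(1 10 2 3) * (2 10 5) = [0, 5, 3, 1, 4, 2, 6, 7, 8, 9, 10] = (10)(1 5 2 3)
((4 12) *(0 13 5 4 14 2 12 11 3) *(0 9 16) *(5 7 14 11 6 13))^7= ((0 5 4 6 13 7 14 2 12 11 3 9 16))^7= (0 2 5 12 4 11 6 3 13 9 7 16 14)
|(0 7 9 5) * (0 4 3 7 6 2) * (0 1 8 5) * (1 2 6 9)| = 6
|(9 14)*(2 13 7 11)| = |(2 13 7 11)(9 14)| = 4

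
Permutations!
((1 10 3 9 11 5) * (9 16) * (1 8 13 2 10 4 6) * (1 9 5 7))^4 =(1 11 6)(2 5 10 8 3 13 16)(4 7 9)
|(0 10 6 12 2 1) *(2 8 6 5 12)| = 8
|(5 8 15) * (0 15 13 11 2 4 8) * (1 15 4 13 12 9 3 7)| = 30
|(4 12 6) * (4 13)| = 4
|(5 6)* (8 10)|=2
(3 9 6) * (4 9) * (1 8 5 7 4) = (1 8 5 7 4 9 6 3) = [0, 8, 2, 1, 9, 7, 3, 4, 5, 6]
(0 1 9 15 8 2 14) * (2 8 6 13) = (0 1 9 15 6 13 2 14) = [1, 9, 14, 3, 4, 5, 13, 7, 8, 15, 10, 11, 12, 2, 0, 6]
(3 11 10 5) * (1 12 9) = [0, 12, 2, 11, 4, 3, 6, 7, 8, 1, 5, 10, 9] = (1 12 9)(3 11 10 5)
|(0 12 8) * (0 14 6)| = |(0 12 8 14 6)| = 5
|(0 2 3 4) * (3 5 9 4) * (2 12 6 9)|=|(0 12 6 9 4)(2 5)|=10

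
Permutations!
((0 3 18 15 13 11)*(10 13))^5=(0 13 15 3 11 10 18)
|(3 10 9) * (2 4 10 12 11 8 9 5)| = 20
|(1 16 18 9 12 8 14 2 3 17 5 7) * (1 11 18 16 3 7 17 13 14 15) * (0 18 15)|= 40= |(0 18 9 12 8)(1 3 13 14 2 7 11 15)(5 17)|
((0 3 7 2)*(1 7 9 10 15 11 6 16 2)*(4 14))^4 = ((0 3 9 10 15 11 6 16 2)(1 7)(4 14))^4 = (0 15 2 10 16 9 6 3 11)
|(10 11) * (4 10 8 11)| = 2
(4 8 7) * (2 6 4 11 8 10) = (2 6 4 10)(7 11 8) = [0, 1, 6, 3, 10, 5, 4, 11, 7, 9, 2, 8]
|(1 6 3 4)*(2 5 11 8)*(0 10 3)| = |(0 10 3 4 1 6)(2 5 11 8)| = 12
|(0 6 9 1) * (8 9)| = 5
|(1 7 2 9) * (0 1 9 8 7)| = |(9)(0 1)(2 8 7)| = 6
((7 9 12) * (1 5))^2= ((1 5)(7 9 12))^2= (7 12 9)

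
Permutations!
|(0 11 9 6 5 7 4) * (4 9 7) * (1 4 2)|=|(0 11 7 9 6 5 2 1 4)|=9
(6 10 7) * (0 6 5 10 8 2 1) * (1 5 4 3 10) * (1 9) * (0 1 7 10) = (10)(0 6 8 2 5 9 7 4 3) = [6, 1, 5, 0, 3, 9, 8, 4, 2, 7, 10]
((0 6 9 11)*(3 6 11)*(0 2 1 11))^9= (11)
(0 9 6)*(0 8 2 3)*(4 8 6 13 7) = [9, 1, 3, 0, 8, 5, 6, 4, 2, 13, 10, 11, 12, 7] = (0 9 13 7 4 8 2 3)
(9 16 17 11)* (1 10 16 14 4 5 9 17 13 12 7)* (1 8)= [0, 10, 2, 3, 5, 9, 6, 8, 1, 14, 16, 17, 7, 12, 4, 15, 13, 11]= (1 10 16 13 12 7 8)(4 5 9 14)(11 17)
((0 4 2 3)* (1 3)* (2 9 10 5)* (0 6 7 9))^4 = (1 9)(2 7)(3 10)(5 6)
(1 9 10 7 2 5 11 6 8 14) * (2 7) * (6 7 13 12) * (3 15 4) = (1 9 10 2 5 11 7 13 12 6 8 14)(3 15 4) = [0, 9, 5, 15, 3, 11, 8, 13, 14, 10, 2, 7, 6, 12, 1, 4]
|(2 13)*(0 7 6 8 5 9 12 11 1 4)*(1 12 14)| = 18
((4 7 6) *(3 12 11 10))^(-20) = (12)(4 7 6)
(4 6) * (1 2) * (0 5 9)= [5, 2, 1, 3, 6, 9, 4, 7, 8, 0]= (0 5 9)(1 2)(4 6)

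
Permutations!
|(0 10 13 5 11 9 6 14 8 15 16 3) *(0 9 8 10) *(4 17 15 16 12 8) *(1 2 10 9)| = |(1 2 10 13 5 11 4 17 15 12 8 16 3)(6 14 9)| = 39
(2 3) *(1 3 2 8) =[0, 3, 2, 8, 4, 5, 6, 7, 1] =(1 3 8)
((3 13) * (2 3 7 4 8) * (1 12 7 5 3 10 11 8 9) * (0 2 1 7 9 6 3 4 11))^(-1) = ((0 2 10)(1 12 9 7 11 8)(3 13 5 4 6))^(-1) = (0 10 2)(1 8 11 7 9 12)(3 6 4 5 13)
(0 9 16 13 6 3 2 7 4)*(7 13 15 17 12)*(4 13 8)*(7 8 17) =[9, 1, 17, 2, 0, 5, 3, 13, 4, 16, 10, 11, 8, 6, 14, 7, 15, 12] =(0 9 16 15 7 13 6 3 2 17 12 8 4)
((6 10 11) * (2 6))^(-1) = (2 11 10 6)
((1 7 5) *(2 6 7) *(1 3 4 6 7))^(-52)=(1 3 2 4 7 6 5)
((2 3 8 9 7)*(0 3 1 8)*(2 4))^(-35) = (0 3)(1 8 9 7 4 2) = ((0 3)(1 8 9 7 4 2))^(-35)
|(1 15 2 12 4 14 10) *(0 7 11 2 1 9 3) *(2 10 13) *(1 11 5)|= 45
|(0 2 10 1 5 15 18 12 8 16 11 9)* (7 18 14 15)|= 12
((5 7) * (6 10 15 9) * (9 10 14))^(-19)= (5 7)(6 9 14)(10 15)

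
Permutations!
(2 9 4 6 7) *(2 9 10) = [0, 1, 10, 3, 6, 5, 7, 9, 8, 4, 2] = (2 10)(4 6 7 9)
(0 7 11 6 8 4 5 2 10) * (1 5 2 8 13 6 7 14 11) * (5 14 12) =(0 12 5 8 4 2 10)(1 14 11 7)(6 13) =[12, 14, 10, 3, 2, 8, 13, 1, 4, 9, 0, 7, 5, 6, 11]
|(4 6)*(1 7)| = |(1 7)(4 6)| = 2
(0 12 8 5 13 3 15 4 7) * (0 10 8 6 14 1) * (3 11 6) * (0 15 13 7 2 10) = [12, 15, 10, 13, 2, 7, 14, 0, 5, 9, 8, 6, 3, 11, 1, 4] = (0 12 3 13 11 6 14 1 15 4 2 10 8 5 7)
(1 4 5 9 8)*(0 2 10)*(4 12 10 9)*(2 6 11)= (0 6 11 2 9 8 1 12 10)(4 5)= [6, 12, 9, 3, 5, 4, 11, 7, 1, 8, 0, 2, 10]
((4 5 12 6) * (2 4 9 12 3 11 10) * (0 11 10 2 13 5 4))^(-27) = ((0 11 2)(3 10 13 5)(6 9 12))^(-27) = (3 10 13 5)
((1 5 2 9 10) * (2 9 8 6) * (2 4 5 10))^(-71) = (1 10)(2 8 6 4 5 9)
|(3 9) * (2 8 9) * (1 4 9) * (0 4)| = 7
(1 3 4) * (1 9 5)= (1 3 4 9 5)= [0, 3, 2, 4, 9, 1, 6, 7, 8, 5]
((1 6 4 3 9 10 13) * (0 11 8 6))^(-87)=((0 11 8 6 4 3 9 10 13 1))^(-87)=(0 6 9 1 8 3 13 11 4 10)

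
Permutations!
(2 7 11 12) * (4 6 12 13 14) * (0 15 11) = [15, 1, 7, 3, 6, 5, 12, 0, 8, 9, 10, 13, 2, 14, 4, 11] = (0 15 11 13 14 4 6 12 2 7)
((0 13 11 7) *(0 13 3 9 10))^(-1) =((0 3 9 10)(7 13 11))^(-1) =(0 10 9 3)(7 11 13)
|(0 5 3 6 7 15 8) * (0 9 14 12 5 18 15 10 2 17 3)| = 24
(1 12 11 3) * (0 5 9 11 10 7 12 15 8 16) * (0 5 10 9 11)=[10, 15, 2, 1, 4, 11, 6, 12, 16, 0, 7, 3, 9, 13, 14, 8, 5]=(0 10 7 12 9)(1 15 8 16 5 11 3)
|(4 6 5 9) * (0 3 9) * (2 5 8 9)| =|(0 3 2 5)(4 6 8 9)| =4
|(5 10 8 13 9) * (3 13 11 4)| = 8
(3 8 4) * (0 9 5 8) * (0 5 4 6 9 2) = [2, 1, 0, 5, 3, 8, 9, 7, 6, 4] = (0 2)(3 5 8 6 9 4)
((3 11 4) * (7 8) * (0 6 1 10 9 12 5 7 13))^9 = ((0 6 1 10 9 12 5 7 8 13)(3 11 4))^9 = (0 13 8 7 5 12 9 10 1 6)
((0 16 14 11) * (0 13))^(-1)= (0 13 11 14 16)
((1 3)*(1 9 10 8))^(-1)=(1 8 10 9 3)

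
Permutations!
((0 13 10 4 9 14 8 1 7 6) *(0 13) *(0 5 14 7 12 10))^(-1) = (0 13 6 7 9 4 10 12 1 8 14 5)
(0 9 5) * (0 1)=[9, 0, 2, 3, 4, 1, 6, 7, 8, 5]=(0 9 5 1)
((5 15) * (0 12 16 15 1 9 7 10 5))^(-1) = ((0 12 16 15)(1 9 7 10 5))^(-1) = (0 15 16 12)(1 5 10 7 9)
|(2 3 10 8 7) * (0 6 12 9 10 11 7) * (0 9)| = |(0 6 12)(2 3 11 7)(8 9 10)| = 12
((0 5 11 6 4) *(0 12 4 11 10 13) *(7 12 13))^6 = (0 13 4 12 7 10 5)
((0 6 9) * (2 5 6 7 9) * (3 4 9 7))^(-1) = (0 9 4 3)(2 6 5) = ((0 3 4 9)(2 5 6))^(-1)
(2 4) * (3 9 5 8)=(2 4)(3 9 5 8)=[0, 1, 4, 9, 2, 8, 6, 7, 3, 5]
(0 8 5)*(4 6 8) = (0 4 6 8 5) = [4, 1, 2, 3, 6, 0, 8, 7, 5]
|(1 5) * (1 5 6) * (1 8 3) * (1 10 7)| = 6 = |(1 6 8 3 10 7)|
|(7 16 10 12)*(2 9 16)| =6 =|(2 9 16 10 12 7)|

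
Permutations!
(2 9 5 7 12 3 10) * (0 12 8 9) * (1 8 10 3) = (0 12 1 8 9 5 7 10 2) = [12, 8, 0, 3, 4, 7, 6, 10, 9, 5, 2, 11, 1]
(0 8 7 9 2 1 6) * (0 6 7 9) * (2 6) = (0 8 9 6 2 1 7) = [8, 7, 1, 3, 4, 5, 2, 0, 9, 6]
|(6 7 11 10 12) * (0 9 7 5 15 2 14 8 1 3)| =|(0 9 7 11 10 12 6 5 15 2 14 8 1 3)| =14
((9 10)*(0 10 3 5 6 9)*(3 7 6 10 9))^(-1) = (0 10 5 3 6 7 9)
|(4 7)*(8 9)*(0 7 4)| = 2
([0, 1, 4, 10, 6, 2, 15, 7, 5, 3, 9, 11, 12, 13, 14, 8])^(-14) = (2 8 6)(3 10 9)(4 5 15)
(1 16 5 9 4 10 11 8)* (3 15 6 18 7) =[0, 16, 2, 15, 10, 9, 18, 3, 1, 4, 11, 8, 12, 13, 14, 6, 5, 17, 7] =(1 16 5 9 4 10 11 8)(3 15 6 18 7)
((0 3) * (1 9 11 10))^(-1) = ((0 3)(1 9 11 10))^(-1) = (0 3)(1 10 11 9)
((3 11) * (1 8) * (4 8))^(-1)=(1 8 4)(3 11)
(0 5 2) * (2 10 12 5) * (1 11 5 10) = (0 2)(1 11 5)(10 12) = [2, 11, 0, 3, 4, 1, 6, 7, 8, 9, 12, 5, 10]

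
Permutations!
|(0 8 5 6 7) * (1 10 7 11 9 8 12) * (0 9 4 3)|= |(0 12 1 10 7 9 8 5 6 11 4 3)|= 12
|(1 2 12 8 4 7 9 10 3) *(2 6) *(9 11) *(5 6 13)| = |(1 13 5 6 2 12 8 4 7 11 9 10 3)| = 13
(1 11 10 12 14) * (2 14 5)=(1 11 10 12 5 2 14)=[0, 11, 14, 3, 4, 2, 6, 7, 8, 9, 12, 10, 5, 13, 1]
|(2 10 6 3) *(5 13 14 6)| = |(2 10 5 13 14 6 3)| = 7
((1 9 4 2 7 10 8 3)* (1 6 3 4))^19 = ((1 9)(2 7 10 8 4)(3 6))^19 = (1 9)(2 4 8 10 7)(3 6)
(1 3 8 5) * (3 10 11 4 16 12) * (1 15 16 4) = (1 10 11)(3 8 5 15 16 12) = [0, 10, 2, 8, 4, 15, 6, 7, 5, 9, 11, 1, 3, 13, 14, 16, 12]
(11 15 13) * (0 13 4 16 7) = (0 13 11 15 4 16 7) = [13, 1, 2, 3, 16, 5, 6, 0, 8, 9, 10, 15, 12, 11, 14, 4, 7]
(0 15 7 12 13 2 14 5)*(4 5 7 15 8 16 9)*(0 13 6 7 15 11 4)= (0 8 16 9)(2 14 15 11 4 5 13)(6 7 12)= [8, 1, 14, 3, 5, 13, 7, 12, 16, 0, 10, 4, 6, 2, 15, 11, 9]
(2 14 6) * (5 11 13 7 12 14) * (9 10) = (2 5 11 13 7 12 14 6)(9 10) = [0, 1, 5, 3, 4, 11, 2, 12, 8, 10, 9, 13, 14, 7, 6]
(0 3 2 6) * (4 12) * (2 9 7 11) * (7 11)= [3, 1, 6, 9, 12, 5, 0, 7, 8, 11, 10, 2, 4]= (0 3 9 11 2 6)(4 12)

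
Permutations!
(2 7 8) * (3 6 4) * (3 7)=[0, 1, 3, 6, 7, 5, 4, 8, 2]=(2 3 6 4 7 8)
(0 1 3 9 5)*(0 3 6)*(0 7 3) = [1, 6, 2, 9, 4, 0, 7, 3, 8, 5] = (0 1 6 7 3 9 5)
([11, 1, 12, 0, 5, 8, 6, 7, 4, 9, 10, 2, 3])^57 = (0 2 3 11 12)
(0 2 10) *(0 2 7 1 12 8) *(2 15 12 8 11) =(0 7 1 8)(2 10 15 12 11) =[7, 8, 10, 3, 4, 5, 6, 1, 0, 9, 15, 2, 11, 13, 14, 12]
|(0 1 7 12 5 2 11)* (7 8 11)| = |(0 1 8 11)(2 7 12 5)| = 4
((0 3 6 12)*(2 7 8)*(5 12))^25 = ((0 3 6 5 12)(2 7 8))^25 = (12)(2 7 8)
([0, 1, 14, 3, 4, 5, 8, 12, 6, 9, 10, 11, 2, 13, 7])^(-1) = (2 12 7 14)(6 8)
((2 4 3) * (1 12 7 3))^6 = (12)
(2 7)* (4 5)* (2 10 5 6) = (2 7 10 5 4 6) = [0, 1, 7, 3, 6, 4, 2, 10, 8, 9, 5]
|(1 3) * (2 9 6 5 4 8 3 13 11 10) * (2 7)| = |(1 13 11 10 7 2 9 6 5 4 8 3)| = 12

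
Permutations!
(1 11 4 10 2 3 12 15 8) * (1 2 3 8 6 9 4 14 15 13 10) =[0, 11, 8, 12, 1, 5, 9, 7, 2, 4, 3, 14, 13, 10, 15, 6] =(1 11 14 15 6 9 4)(2 8)(3 12 13 10)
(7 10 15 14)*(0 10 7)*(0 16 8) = (0 10 15 14 16 8) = [10, 1, 2, 3, 4, 5, 6, 7, 0, 9, 15, 11, 12, 13, 16, 14, 8]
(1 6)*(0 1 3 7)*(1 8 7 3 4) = (0 8 7)(1 6 4) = [8, 6, 2, 3, 1, 5, 4, 0, 7]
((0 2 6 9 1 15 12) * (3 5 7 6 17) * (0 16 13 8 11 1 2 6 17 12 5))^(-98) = (0 8 3 13 17 16 7 12 5 2 15 9 1 6 11)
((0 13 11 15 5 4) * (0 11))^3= (0 13)(4 5 15 11)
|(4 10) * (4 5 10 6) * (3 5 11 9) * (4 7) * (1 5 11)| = 3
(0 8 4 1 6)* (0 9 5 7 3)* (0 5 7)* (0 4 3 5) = (0 8 3)(1 6 9 7 5 4) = [8, 6, 2, 0, 1, 4, 9, 5, 3, 7]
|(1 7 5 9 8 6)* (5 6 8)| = |(1 7 6)(5 9)| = 6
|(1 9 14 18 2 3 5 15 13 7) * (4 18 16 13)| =6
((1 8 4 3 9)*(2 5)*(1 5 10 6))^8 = ((1 8 4 3 9 5 2 10 6))^8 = (1 6 10 2 5 9 3 4 8)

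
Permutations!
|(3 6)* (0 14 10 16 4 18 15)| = |(0 14 10 16 4 18 15)(3 6)| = 14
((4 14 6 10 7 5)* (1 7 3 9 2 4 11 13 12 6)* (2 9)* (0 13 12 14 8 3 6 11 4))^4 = (0 7 3 14 4)(1 8 13 5 2)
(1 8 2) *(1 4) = (1 8 2 4) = [0, 8, 4, 3, 1, 5, 6, 7, 2]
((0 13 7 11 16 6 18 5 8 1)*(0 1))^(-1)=((0 13 7 11 16 6 18 5 8))^(-1)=(0 8 5 18 6 16 11 7 13)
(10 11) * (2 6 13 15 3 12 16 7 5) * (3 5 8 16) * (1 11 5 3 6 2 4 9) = (1 11 10 5 4 9)(3 12 6 13 15)(7 8 16) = [0, 11, 2, 12, 9, 4, 13, 8, 16, 1, 5, 10, 6, 15, 14, 3, 7]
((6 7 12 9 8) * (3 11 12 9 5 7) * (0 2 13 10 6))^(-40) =(0 5 6)(2 7 3)(8 12 10)(9 11 13)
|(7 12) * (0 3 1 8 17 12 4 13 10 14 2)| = 12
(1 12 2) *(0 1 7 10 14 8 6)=(0 1 12 2 7 10 14 8 6)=[1, 12, 7, 3, 4, 5, 0, 10, 6, 9, 14, 11, 2, 13, 8]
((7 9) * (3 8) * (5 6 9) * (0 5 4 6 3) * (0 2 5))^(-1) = (2 8 3 5)(4 7 9 6)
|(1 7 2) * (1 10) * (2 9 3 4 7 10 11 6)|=|(1 10)(2 11 6)(3 4 7 9)|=12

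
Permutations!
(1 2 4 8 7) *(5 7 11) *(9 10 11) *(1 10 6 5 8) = [0, 2, 4, 3, 1, 7, 5, 10, 9, 6, 11, 8] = (1 2 4)(5 7 10 11 8 9 6)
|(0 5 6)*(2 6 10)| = |(0 5 10 2 6)| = 5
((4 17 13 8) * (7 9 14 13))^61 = ((4 17 7 9 14 13 8))^61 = (4 13 9 17 8 14 7)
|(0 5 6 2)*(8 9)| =4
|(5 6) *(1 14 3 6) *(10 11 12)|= |(1 14 3 6 5)(10 11 12)|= 15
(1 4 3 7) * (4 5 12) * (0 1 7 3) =(0 1 5 12 4) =[1, 5, 2, 3, 0, 12, 6, 7, 8, 9, 10, 11, 4]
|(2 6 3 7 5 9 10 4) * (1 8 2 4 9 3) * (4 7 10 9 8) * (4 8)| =20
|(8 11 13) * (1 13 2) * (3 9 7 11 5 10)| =10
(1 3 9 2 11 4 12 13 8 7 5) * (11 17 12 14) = (1 3 9 2 17 12 13 8 7 5)(4 14 11) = [0, 3, 17, 9, 14, 1, 6, 5, 7, 2, 10, 4, 13, 8, 11, 15, 16, 12]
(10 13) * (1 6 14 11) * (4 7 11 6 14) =[0, 14, 2, 3, 7, 5, 4, 11, 8, 9, 13, 1, 12, 10, 6] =(1 14 6 4 7 11)(10 13)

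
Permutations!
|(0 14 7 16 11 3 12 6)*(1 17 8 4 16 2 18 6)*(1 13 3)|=6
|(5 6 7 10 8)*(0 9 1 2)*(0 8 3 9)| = |(1 2 8 5 6 7 10 3 9)| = 9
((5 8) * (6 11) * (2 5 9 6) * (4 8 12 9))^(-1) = (2 11 6 9 12 5)(4 8)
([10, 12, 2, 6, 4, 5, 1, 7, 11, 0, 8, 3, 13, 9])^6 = [1, 8, 2, 0, 4, 5, 10, 7, 13, 6, 12, 9, 11, 3]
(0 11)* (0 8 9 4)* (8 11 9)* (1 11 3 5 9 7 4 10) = (0 7 4)(1 11 3 5 9 10) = [7, 11, 2, 5, 0, 9, 6, 4, 8, 10, 1, 3]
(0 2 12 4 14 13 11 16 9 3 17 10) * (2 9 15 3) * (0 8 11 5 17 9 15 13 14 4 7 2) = (0 15 3 9)(2 12 7)(5 17 10 8 11 16 13) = [15, 1, 12, 9, 4, 17, 6, 2, 11, 0, 8, 16, 7, 5, 14, 3, 13, 10]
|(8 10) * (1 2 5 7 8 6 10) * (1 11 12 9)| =8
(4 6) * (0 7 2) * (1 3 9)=(0 7 2)(1 3 9)(4 6)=[7, 3, 0, 9, 6, 5, 4, 2, 8, 1]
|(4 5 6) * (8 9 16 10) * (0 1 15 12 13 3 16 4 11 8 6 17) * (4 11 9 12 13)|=|(0 1 15 13 3 16 10 6 9 11 8 12 4 5 17)|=15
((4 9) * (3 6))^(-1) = (3 6)(4 9)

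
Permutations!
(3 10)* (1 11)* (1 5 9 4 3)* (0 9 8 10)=[9, 11, 2, 0, 3, 8, 6, 7, 10, 4, 1, 5]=(0 9 4 3)(1 11 5 8 10)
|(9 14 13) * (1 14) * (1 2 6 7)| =7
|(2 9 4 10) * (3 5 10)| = 6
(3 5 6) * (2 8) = (2 8)(3 5 6) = [0, 1, 8, 5, 4, 6, 3, 7, 2]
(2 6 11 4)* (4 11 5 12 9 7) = (2 6 5 12 9 7 4) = [0, 1, 6, 3, 2, 12, 5, 4, 8, 7, 10, 11, 9]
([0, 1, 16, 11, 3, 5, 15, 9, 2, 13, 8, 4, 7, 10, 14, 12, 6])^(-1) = (2 8 10 13 9 7 12 15 6 16)(3 4 11)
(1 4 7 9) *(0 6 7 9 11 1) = (0 6 7 11 1 4 9) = [6, 4, 2, 3, 9, 5, 7, 11, 8, 0, 10, 1]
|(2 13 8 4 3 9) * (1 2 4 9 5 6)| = |(1 2 13 8 9 4 3 5 6)| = 9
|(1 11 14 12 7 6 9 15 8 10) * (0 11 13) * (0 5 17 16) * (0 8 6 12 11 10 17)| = 30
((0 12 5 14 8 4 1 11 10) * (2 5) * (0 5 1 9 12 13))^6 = ((0 13)(1 11 10 5 14 8 4 9 12 2))^6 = (1 4 10 12 14)(2 8 11 9 5)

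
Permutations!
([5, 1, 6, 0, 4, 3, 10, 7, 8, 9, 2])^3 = [0, 1, 2, 3, 4, 5, 6, 7, 8, 9, 10]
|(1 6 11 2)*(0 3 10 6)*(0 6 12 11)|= 8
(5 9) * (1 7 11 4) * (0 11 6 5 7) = (0 11 4 1)(5 9 7 6) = [11, 0, 2, 3, 1, 9, 5, 6, 8, 7, 10, 4]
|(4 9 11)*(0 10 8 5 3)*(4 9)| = 10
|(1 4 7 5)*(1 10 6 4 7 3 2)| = 8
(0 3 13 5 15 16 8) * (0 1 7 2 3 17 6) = [17, 7, 3, 13, 4, 15, 0, 2, 1, 9, 10, 11, 12, 5, 14, 16, 8, 6] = (0 17 6)(1 7 2 3 13 5 15 16 8)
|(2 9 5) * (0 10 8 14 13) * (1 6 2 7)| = 30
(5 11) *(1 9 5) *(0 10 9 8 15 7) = (0 10 9 5 11 1 8 15 7) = [10, 8, 2, 3, 4, 11, 6, 0, 15, 5, 9, 1, 12, 13, 14, 7]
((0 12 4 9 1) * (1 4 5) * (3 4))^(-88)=(12)(3 9 4)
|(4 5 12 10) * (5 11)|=5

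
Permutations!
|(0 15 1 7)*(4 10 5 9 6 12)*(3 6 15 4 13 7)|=12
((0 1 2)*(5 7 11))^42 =((0 1 2)(5 7 11))^42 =(11)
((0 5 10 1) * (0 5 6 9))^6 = ((0 6 9)(1 5 10))^6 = (10)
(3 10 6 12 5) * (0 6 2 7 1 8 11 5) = (0 6 12)(1 8 11 5 3 10 2 7) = [6, 8, 7, 10, 4, 3, 12, 1, 11, 9, 2, 5, 0]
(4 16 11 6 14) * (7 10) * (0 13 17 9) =(0 13 17 9)(4 16 11 6 14)(7 10) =[13, 1, 2, 3, 16, 5, 14, 10, 8, 0, 7, 6, 12, 17, 4, 15, 11, 9]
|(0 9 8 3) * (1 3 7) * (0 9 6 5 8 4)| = 9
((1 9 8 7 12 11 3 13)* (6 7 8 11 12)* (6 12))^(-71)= ((1 9 11 3 13)(6 7 12))^(-71)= (1 13 3 11 9)(6 7 12)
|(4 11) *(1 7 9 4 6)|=|(1 7 9 4 11 6)|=6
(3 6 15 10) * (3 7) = (3 6 15 10 7) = [0, 1, 2, 6, 4, 5, 15, 3, 8, 9, 7, 11, 12, 13, 14, 10]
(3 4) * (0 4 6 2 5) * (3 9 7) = [4, 1, 5, 6, 9, 0, 2, 3, 8, 7] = (0 4 9 7 3 6 2 5)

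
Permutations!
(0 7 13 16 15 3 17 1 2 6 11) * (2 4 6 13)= (0 7 2 13 16 15 3 17 1 4 6 11)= [7, 4, 13, 17, 6, 5, 11, 2, 8, 9, 10, 0, 12, 16, 14, 3, 15, 1]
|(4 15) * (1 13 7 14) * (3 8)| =|(1 13 7 14)(3 8)(4 15)| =4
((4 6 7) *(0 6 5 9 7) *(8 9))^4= ((0 6)(4 5 8 9 7))^4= (4 7 9 8 5)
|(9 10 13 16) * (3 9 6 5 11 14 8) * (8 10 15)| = 28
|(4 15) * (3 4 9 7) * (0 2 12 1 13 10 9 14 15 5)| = 22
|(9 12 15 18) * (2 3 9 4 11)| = 8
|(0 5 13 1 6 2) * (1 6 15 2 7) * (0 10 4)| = |(0 5 13 6 7 1 15 2 10 4)| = 10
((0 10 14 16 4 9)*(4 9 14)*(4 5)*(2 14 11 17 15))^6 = (0 15 10 2 5 14 4 16 11 9 17)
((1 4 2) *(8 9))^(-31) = (1 2 4)(8 9)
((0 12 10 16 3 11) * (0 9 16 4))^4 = (16)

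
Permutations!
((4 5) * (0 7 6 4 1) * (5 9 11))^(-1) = (0 1 5 11 9 4 6 7)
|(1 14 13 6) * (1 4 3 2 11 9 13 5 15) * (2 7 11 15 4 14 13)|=12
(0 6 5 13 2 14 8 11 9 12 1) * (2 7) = (0 6 5 13 7 2 14 8 11 9 12 1) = [6, 0, 14, 3, 4, 13, 5, 2, 11, 12, 10, 9, 1, 7, 8]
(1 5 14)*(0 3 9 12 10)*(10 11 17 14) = (0 3 9 12 11 17 14 1 5 10) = [3, 5, 2, 9, 4, 10, 6, 7, 8, 12, 0, 17, 11, 13, 1, 15, 16, 14]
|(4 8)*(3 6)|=|(3 6)(4 8)|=2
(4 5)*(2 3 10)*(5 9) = (2 3 10)(4 9 5) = [0, 1, 3, 10, 9, 4, 6, 7, 8, 5, 2]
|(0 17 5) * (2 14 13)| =|(0 17 5)(2 14 13)| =3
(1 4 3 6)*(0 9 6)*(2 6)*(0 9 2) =(0 2 6 1 4 3 9) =[2, 4, 6, 9, 3, 5, 1, 7, 8, 0]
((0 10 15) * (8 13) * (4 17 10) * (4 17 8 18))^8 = (18)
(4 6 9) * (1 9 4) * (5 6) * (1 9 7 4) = (9)(1 7 4 5 6) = [0, 7, 2, 3, 5, 6, 1, 4, 8, 9]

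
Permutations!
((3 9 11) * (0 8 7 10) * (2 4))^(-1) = (0 10 7 8)(2 4)(3 11 9) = ((0 8 7 10)(2 4)(3 9 11))^(-1)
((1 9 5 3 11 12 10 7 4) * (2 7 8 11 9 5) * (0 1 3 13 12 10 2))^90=(13)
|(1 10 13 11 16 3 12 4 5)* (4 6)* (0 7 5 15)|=13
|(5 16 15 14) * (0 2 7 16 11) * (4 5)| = 9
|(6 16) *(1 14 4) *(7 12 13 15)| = 12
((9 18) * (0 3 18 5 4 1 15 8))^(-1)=(0 8 15 1 4 5 9 18 3)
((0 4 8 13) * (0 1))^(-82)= (0 13 4 1 8)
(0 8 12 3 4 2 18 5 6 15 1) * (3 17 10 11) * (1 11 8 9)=(0 9 1)(2 18 5 6 15 11 3 4)(8 12 17 10)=[9, 0, 18, 4, 2, 6, 15, 7, 12, 1, 8, 3, 17, 13, 14, 11, 16, 10, 5]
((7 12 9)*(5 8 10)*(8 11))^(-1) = (5 10 8 11)(7 9 12)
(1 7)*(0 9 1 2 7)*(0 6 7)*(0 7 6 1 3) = (0 9 3)(2 7) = [9, 1, 7, 0, 4, 5, 6, 2, 8, 3]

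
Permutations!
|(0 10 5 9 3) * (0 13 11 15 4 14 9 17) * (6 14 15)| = |(0 10 5 17)(3 13 11 6 14 9)(4 15)| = 12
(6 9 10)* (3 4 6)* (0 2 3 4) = [2, 1, 3, 0, 6, 5, 9, 7, 8, 10, 4] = (0 2 3)(4 6 9 10)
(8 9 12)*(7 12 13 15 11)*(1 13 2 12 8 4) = (1 13 15 11 7 8 9 2 12 4) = [0, 13, 12, 3, 1, 5, 6, 8, 9, 2, 10, 7, 4, 15, 14, 11]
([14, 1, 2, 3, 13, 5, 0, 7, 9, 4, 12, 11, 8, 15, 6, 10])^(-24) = [0, 1, 2, 3, 12, 5, 6, 7, 15, 10, 4, 11, 13, 8, 14, 9]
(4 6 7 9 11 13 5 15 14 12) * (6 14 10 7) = (4 14 12)(5 15 10 7 9 11 13) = [0, 1, 2, 3, 14, 15, 6, 9, 8, 11, 7, 13, 4, 5, 12, 10]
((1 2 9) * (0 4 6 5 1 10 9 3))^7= ((0 4 6 5 1 2 3)(9 10))^7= (9 10)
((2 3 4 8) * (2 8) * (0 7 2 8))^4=(0 4 2)(3 7 8)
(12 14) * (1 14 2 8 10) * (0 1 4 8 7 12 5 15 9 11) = (0 1 14 5 15 9 11)(2 7 12)(4 8 10) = [1, 14, 7, 3, 8, 15, 6, 12, 10, 11, 4, 0, 2, 13, 5, 9]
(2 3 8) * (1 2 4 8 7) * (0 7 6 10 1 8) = (0 7 8 4)(1 2 3 6 10) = [7, 2, 3, 6, 0, 5, 10, 8, 4, 9, 1]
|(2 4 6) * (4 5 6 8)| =|(2 5 6)(4 8)| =6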